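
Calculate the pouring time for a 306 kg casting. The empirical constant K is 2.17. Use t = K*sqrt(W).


Formula: t = K * sqrt(W)
sqrt(W) = sqrt(306) = 17.49286
t = 2.17 * 17.49286 = 37.9595 s

37.9595 s


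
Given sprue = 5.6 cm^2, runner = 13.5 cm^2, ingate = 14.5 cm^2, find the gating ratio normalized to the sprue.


Sprue:Runner:Ingate = 1 : 13.5/5.6 : 14.5/5.6 = 1:2.41:2.59


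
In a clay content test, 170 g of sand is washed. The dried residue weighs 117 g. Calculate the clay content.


Formula: Clay% = (W_total - W_washed) / W_total * 100
Clay mass = 170 - 117 = 53 g
Clay% = 53 / 170 * 100 = 31.1765%


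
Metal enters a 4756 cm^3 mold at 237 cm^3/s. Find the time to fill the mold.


Formula: t_fill = V_mold / Q_flow
t = 4756 cm^3 / 237 cm^3/s = 20.0675 s

20.0675 s


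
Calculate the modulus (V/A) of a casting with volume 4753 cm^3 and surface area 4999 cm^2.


Formula: Casting Modulus M = V / A
M = 4753 cm^3 / 4999 cm^2 = 0.9508 cm


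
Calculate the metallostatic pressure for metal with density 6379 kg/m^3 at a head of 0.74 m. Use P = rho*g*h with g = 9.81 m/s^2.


Formula: P = rho * g * h
rho * g = 6379 * 9.81 = 62577.99 N/m^3
P = 62577.99 * 0.74 = 46307.7126 Pa

46307.7126 Pa


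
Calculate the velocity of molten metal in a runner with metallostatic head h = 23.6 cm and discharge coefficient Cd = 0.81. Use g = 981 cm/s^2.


Formula: v = Cd * sqrt(2 * g * h)  (Torricelli with discharge coefficient)
2*g*h = 2 * 981 * 23.6 = 46303.2 cm^2/s^2
sqrt(46303.2) = 215.18178 cm/s
v = 0.81 * 215.18178 = 174.2972 cm/s

174.2972 cm/s


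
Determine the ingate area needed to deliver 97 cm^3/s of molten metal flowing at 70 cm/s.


Formula: A_ingate = Q / v  (continuity equation)
A = 97 cm^3/s / 70 cm/s = 1.3857 cm^2


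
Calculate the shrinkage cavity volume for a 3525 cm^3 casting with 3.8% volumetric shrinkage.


Formula: V_shrink = V_casting * shrinkage_pct / 100
V_shrink = 3525 cm^3 * 3.8 / 100 = 133.9500 cm^3

133.9500 cm^3


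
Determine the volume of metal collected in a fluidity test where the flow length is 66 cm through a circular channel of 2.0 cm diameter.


Formula: V = pi * (d/2)^2 * L  (cylinder volume)
Radius = 2.0/2 = 1.0 cm
V = pi * 1.0^2 * 66 = 207.3451 cm^3

207.3451 cm^3


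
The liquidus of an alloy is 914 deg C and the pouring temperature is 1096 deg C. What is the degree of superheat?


Formula: Superheat = T_pour - T_melt
Superheat = 1096 - 914 = 182 deg C

Answer: 182 deg C


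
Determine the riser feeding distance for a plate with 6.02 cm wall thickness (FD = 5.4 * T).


Formula: FD = 5.4 * T  (riser feeding-distance rule)
FD = 5.4 * 6.02 cm = 32.5080 cm

Answer: 32.5080 cm


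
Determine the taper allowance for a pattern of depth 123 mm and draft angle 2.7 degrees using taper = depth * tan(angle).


Formula: taper = depth * tan(draft_angle)
tan(2.7 deg) = 0.0471588
taper = 123 mm * 0.0471588 = 5.8005 mm


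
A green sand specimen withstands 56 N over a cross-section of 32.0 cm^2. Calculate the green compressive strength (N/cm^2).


Formula: Compressive Strength = Force / Area
Strength = 56 N / 32.0 cm^2 = 1.7500 N/cm^2


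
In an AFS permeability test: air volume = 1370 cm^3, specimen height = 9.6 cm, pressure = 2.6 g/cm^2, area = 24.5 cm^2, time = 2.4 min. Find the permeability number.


Formula: Permeability Number P = (V * H) / (p * A * t)
Numerator: V * H = 1370 * 9.6 = 13152.0
Denominator: p * A * t = 2.6 * 24.5 * 2.4 = 152.88
P = 13152.0 / 152.88 = 86.0283

86.0283


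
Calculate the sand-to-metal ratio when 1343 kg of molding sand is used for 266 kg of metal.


Formula: Sand-to-Metal Ratio = W_sand / W_metal
Ratio = 1343 kg / 266 kg = 5.0489


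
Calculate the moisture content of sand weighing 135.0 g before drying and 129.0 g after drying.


Formula: MC = (W_wet - W_dry) / W_wet * 100
Water mass = 135.0 - 129.0 = 6.0 g
MC = 6.0 / 135.0 * 100 = 4.4444%

4.4444%


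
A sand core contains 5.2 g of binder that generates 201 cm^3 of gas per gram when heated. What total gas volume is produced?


Formula: V_gas = W_binder * gas_evolution_rate
V = 5.2 g * 201 cm^3/g = 1045.2000 cm^3


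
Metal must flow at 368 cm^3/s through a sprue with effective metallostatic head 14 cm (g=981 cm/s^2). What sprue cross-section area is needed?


Formula: v = sqrt(2*g*h), A = Q/v
Velocity: v = sqrt(2 * 981 * 14) = sqrt(27468) = 165.7347 cm/s
Sprue area: A = Q / v = 368 / 165.7347 = 2.2204 cm^2

Final answer: 2.2204 cm^2


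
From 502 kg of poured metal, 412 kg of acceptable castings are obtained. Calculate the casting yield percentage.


Formula: Casting Yield = (W_good / W_total) * 100
Yield = (412 kg / 502 kg) * 100 = 82.0717%

Final answer: 82.0717%


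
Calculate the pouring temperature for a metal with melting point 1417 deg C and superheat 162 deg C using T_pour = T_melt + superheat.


Formula: T_pour = T_melt + Superheat
T_pour = 1417 + 162 = 1579 deg C


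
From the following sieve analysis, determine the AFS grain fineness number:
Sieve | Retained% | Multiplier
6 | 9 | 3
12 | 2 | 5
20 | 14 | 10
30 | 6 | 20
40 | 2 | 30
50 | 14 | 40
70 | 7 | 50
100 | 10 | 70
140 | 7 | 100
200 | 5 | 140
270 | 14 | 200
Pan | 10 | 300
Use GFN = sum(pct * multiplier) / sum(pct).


Formula: GFN = sum(pct * multiplier) / sum(pct)
sum(pct * multiplier) = 9167
sum(pct) = 100
GFN = 9167 / 100 = 91.67

Answer: 91.67


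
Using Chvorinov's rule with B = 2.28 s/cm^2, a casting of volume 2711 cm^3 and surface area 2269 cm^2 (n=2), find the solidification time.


Formula: t_s = B * (V/A)^n  (Chvorinov's rule, n=2)
Modulus M = V/A = 2711/2269 = 1.194799 cm
M^2 = 1.194799^2 = 1.427545 cm^2
t_s = 2.28 * 1.427545 = 3.2548 s


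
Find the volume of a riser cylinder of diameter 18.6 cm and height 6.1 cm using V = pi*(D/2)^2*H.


Formula: V = pi * (D/2)^2 * H  (cylinder volume)
Radius = D/2 = 18.6/2 = 9.3 cm
V = pi * 9.3^2 * 6.1 = 1657.4697 cm^3

Answer: 1657.4697 cm^3


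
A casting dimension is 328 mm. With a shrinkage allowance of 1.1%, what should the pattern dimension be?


Formula: L_pattern = L_casting * (1 + shrinkage_rate/100)
Shrinkage factor = 1 + 1.1/100 = 1.011
L_pattern = 328 mm * 1.011 = 331.6080 mm

331.6080 mm


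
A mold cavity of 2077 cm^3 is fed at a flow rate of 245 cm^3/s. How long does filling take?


Formula: t_fill = V_mold / Q_flow
t = 2077 cm^3 / 245 cm^3/s = 8.4776 s


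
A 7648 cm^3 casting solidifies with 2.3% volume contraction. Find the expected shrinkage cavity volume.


Formula: V_shrink = V_casting * shrinkage_pct / 100
V_shrink = 7648 cm^3 * 2.3 / 100 = 175.9040 cm^3


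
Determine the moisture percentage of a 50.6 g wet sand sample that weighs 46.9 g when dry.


Formula: MC = (W_wet - W_dry) / W_wet * 100
Water mass = 50.6 - 46.9 = 3.7 g
MC = 3.7 / 50.6 * 100 = 7.3123%

Answer: 7.3123%


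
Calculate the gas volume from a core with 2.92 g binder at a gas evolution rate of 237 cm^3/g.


Formula: V_gas = W_binder * gas_evolution_rate
V = 2.92 g * 237 cm^3/g = 692.0400 cm^3

Final answer: 692.0400 cm^3


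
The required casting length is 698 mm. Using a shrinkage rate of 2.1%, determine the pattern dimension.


Formula: L_pattern = L_casting * (1 + shrinkage_rate/100)
Shrinkage factor = 1 + 2.1/100 = 1.021
L_pattern = 698 mm * 1.021 = 712.6580 mm


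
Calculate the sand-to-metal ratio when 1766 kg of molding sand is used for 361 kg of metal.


Formula: Sand-to-Metal Ratio = W_sand / W_metal
Ratio = 1766 kg / 361 kg = 4.8920


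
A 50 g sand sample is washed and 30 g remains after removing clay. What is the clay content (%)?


Formula: Clay% = (W_total - W_washed) / W_total * 100
Clay mass = 50 - 30 = 20 g
Clay% = 20 / 50 * 100 = 40.0000%

Answer: 40.0000%


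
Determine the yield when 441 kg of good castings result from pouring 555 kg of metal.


Formula: Casting Yield = (W_good / W_total) * 100
Yield = (441 kg / 555 kg) * 100 = 79.4595%

Answer: 79.4595%


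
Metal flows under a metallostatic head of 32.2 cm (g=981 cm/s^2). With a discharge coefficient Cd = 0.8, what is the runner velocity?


Formula: v = Cd * sqrt(2 * g * h)  (Torricelli with discharge coefficient)
2*g*h = 2 * 981 * 32.2 = 63176.4 cm^2/s^2
sqrt(63176.4) = 251.34916 cm/s
v = 0.8 * 251.34916 = 201.0793 cm/s

Final answer: 201.0793 cm/s


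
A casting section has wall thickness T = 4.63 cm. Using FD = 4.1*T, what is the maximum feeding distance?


Formula: FD = 4.1 * T  (riser feeding-distance rule)
FD = 4.1 * 4.63 cm = 18.9830 cm

18.9830 cm


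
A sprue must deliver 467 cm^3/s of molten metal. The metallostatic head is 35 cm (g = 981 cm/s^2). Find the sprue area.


Formula: v = sqrt(2*g*h), A = Q/v
Velocity: v = sqrt(2 * 981 * 35) = sqrt(68670) = 262.0496 cm/s
Sprue area: A = Q / v = 467 / 262.0496 = 1.7821 cm^2

Final answer: 1.7821 cm^2


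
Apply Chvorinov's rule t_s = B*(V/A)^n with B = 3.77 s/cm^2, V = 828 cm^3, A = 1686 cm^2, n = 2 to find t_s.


Formula: t_s = B * (V/A)^n  (Chvorinov's rule, n=2)
Modulus M = V/A = 828/1686 = 0.491103 cm
M^2 = 0.491103^2 = 0.241182 cm^2
t_s = 3.77 * 0.241182 = 0.9093 s


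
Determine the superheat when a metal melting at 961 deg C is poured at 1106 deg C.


Formula: Superheat = T_pour - T_melt
Superheat = 1106 - 961 = 145 deg C

145 deg C


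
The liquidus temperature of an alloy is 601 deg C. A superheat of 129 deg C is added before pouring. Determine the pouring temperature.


Formula: T_pour = T_melt + Superheat
T_pour = 601 + 129 = 730 deg C

730 deg C


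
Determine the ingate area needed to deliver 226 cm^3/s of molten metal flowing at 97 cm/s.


Formula: A_ingate = Q / v  (continuity equation)
A = 226 cm^3/s / 97 cm/s = 2.3299 cm^2

Answer: 2.3299 cm^2


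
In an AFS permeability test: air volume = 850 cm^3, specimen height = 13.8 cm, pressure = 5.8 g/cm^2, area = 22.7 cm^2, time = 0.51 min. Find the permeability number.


Formula: Permeability Number P = (V * H) / (p * A * t)
Numerator: V * H = 850 * 13.8 = 11730.0
Denominator: p * A * t = 5.8 * 22.7 * 0.51 = 67.1466
P = 11730.0 / 67.1466 = 174.6924

Answer: 174.6924


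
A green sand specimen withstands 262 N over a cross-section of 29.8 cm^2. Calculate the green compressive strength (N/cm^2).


Formula: Compressive Strength = Force / Area
Strength = 262 N / 29.8 cm^2 = 8.7919 N/cm^2

Final answer: 8.7919 N/cm^2


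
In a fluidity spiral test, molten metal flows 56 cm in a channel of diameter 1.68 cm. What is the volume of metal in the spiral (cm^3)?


Formula: V = pi * (d/2)^2 * L  (cylinder volume)
Radius = 1.68/2 = 0.84 cm
V = pi * 0.84^2 * 56 = 124.1356 cm^3

Answer: 124.1356 cm^3


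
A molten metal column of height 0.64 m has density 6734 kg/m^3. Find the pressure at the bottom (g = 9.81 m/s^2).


Formula: P = rho * g * h
rho * g = 6734 * 9.81 = 66060.54 N/m^3
P = 66060.54 * 0.64 = 42278.7456 Pa


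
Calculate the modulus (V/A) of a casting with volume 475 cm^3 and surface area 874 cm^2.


Formula: Casting Modulus M = V / A
M = 475 cm^3 / 874 cm^2 = 0.5435 cm

0.5435 cm


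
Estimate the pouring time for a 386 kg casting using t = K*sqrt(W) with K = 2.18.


Formula: t = K * sqrt(W)
sqrt(W) = sqrt(386) = 19.64688
t = 2.18 * 19.64688 = 42.8302 s

Answer: 42.8302 s


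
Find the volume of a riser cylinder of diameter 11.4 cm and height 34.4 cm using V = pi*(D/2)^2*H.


Formula: V = pi * (D/2)^2 * H  (cylinder volume)
Radius = D/2 = 11.4/2 = 5.7 cm
V = pi * 5.7^2 * 34.4 = 3511.2199 cm^3


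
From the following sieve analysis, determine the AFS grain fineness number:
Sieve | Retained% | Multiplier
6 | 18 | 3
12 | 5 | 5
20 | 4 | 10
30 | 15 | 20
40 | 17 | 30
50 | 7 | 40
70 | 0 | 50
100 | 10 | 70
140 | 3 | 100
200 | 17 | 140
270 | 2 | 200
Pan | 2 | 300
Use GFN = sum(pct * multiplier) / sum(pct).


Formula: GFN = sum(pct * multiplier) / sum(pct)
sum(pct * multiplier) = 5589
sum(pct) = 100
GFN = 5589 / 100 = 55.89

Answer: 55.89


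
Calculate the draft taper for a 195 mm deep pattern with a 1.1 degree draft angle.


Formula: taper = depth * tan(draft_angle)
tan(1.1 deg) = 0.0192010
taper = 195 mm * 0.0192010 = 3.7442 mm

Answer: 3.7442 mm


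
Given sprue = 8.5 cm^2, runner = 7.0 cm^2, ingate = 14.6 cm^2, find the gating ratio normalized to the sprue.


Sprue:Runner:Ingate = 1 : 7.0/8.5 : 14.6/8.5 = 1:0.82:1.72

1:0.82:1.72


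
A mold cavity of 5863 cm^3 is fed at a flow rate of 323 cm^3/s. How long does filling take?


Formula: t_fill = V_mold / Q_flow
t = 5863 cm^3 / 323 cm^3/s = 18.1517 s

Final answer: 18.1517 s


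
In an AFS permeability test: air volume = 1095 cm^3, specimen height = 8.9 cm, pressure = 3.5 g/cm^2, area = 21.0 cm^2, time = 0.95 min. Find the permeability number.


Formula: Permeability Number P = (V * H) / (p * A * t)
Numerator: V * H = 1095 * 8.9 = 9745.5
Denominator: p * A * t = 3.5 * 21.0 * 0.95 = 69.825
P = 9745.5 / 69.825 = 139.5704

139.5704


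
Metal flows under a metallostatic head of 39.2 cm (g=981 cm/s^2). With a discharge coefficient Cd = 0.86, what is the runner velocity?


Formula: v = Cd * sqrt(2 * g * h)  (Torricelli with discharge coefficient)
2*g*h = 2 * 981 * 39.2 = 76910.4 cm^2/s^2
sqrt(76910.4) = 277.32724 cm/s
v = 0.86 * 277.32724 = 238.5014 cm/s

Answer: 238.5014 cm/s


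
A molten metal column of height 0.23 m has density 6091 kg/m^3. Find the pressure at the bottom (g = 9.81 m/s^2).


Formula: P = rho * g * h
rho * g = 6091 * 9.81 = 59752.71 N/m^3
P = 59752.71 * 0.23 = 13743.1233 Pa

Final answer: 13743.1233 Pa


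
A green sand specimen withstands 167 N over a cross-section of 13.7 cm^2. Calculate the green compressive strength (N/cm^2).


Formula: Compressive Strength = Force / Area
Strength = 167 N / 13.7 cm^2 = 12.1898 N/cm^2

12.1898 N/cm^2


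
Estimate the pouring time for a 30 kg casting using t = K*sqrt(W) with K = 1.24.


Formula: t = K * sqrt(W)
sqrt(W) = sqrt(30) = 5.47723
t = 1.24 * 5.47723 = 6.7918 s


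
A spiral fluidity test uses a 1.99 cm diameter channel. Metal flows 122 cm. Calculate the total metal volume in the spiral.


Formula: V = pi * (d/2)^2 * L  (cylinder volume)
Radius = 1.99/2 = 0.995 cm
V = pi * 0.995^2 * 122 = 379.4511 cm^3

Answer: 379.4511 cm^3


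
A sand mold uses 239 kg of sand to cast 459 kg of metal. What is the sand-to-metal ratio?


Formula: Sand-to-Metal Ratio = W_sand / W_metal
Ratio = 239 kg / 459 kg = 0.5207

0.5207


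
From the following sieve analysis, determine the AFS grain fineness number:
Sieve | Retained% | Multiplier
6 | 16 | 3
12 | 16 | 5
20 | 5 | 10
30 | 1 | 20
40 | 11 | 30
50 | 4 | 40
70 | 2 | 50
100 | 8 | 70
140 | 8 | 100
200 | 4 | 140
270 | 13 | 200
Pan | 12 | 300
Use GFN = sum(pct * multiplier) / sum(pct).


Formula: GFN = sum(pct * multiplier) / sum(pct)
sum(pct * multiplier) = 8908
sum(pct) = 100
GFN = 8908 / 100 = 89.08

Final answer: 89.08


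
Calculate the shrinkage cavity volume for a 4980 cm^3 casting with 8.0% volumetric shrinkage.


Formula: V_shrink = V_casting * shrinkage_pct / 100
V_shrink = 4980 cm^3 * 8.0 / 100 = 398.4000 cm^3


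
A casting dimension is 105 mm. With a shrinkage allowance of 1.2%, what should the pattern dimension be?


Formula: L_pattern = L_casting * (1 + shrinkage_rate/100)
Shrinkage factor = 1 + 1.2/100 = 1.012
L_pattern = 105 mm * 1.012 = 106.2600 mm


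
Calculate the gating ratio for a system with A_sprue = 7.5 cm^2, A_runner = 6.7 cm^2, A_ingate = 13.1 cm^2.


Sprue:Runner:Ingate = 1 : 6.7/7.5 : 13.1/7.5 = 1:0.89:1.75


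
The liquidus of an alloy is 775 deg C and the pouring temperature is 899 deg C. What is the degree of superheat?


Formula: Superheat = T_pour - T_melt
Superheat = 899 - 775 = 124 deg C

124 deg C


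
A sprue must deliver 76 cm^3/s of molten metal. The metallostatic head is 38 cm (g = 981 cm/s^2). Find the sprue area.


Formula: v = sqrt(2*g*h), A = Q/v
Velocity: v = sqrt(2 * 981 * 38) = sqrt(74556) = 273.0494 cm/s
Sprue area: A = Q / v = 76 / 273.0494 = 0.2783 cm^2

Final answer: 0.2783 cm^2


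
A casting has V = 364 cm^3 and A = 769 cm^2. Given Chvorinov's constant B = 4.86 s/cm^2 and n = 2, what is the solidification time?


Formula: t_s = B * (V/A)^n  (Chvorinov's rule, n=2)
Modulus M = V/A = 364/769 = 0.473342 cm
M^2 = 0.473342^2 = 0.224053 cm^2
t_s = 4.86 * 0.224053 = 1.0889 s

Final answer: 1.0889 s


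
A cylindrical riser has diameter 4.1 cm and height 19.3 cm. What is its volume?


Formula: V = pi * (D/2)^2 * H  (cylinder volume)
Radius = D/2 = 4.1/2 = 2.05 cm
V = pi * 2.05^2 * 19.3 = 254.8091 cm^3

254.8091 cm^3


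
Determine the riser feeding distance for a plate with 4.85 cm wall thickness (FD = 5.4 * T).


Formula: FD = 5.4 * T  (riser feeding-distance rule)
FD = 5.4 * 4.85 cm = 26.1900 cm

26.1900 cm


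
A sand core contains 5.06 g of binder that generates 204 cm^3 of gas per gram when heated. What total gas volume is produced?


Formula: V_gas = W_binder * gas_evolution_rate
V = 5.06 g * 204 cm^3/g = 1032.2400 cm^3

Final answer: 1032.2400 cm^3


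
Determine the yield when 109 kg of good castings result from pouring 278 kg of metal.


Formula: Casting Yield = (W_good / W_total) * 100
Yield = (109 kg / 278 kg) * 100 = 39.2086%


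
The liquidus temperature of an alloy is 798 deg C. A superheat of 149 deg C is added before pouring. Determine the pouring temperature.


Formula: T_pour = T_melt + Superheat
T_pour = 798 + 149 = 947 deg C

Final answer: 947 deg C


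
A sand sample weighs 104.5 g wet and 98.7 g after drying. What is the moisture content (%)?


Formula: MC = (W_wet - W_dry) / W_wet * 100
Water mass = 104.5 - 98.7 = 5.8 g
MC = 5.8 / 104.5 * 100 = 5.5502%

Answer: 5.5502%


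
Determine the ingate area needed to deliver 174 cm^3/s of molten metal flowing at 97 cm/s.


Formula: A_ingate = Q / v  (continuity equation)
A = 174 cm^3/s / 97 cm/s = 1.7938 cm^2

Final answer: 1.7938 cm^2


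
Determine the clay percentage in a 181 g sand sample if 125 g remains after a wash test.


Formula: Clay% = (W_total - W_washed) / W_total * 100
Clay mass = 181 - 125 = 56 g
Clay% = 56 / 181 * 100 = 30.9392%


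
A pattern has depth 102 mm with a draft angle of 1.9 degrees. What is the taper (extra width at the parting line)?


Formula: taper = depth * tan(draft_angle)
tan(1.9 deg) = 0.0331734
taper = 102 mm * 0.0331734 = 3.3837 mm

3.3837 mm


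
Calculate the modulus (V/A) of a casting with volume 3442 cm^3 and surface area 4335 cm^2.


Formula: Casting Modulus M = V / A
M = 3442 cm^3 / 4335 cm^2 = 0.7940 cm

Final answer: 0.7940 cm


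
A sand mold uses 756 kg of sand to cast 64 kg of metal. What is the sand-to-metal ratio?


Formula: Sand-to-Metal Ratio = W_sand / W_metal
Ratio = 756 kg / 64 kg = 11.8125

Final answer: 11.8125


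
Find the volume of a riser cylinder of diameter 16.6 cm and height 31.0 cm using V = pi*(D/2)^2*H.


Formula: V = pi * (D/2)^2 * H  (cylinder volume)
Radius = D/2 = 16.6/2 = 8.3 cm
V = pi * 8.3^2 * 31.0 = 6709.1539 cm^3

Final answer: 6709.1539 cm^3


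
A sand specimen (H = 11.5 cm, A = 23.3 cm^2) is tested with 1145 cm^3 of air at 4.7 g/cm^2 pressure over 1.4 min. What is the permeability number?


Formula: Permeability Number P = (V * H) / (p * A * t)
Numerator: V * H = 1145 * 11.5 = 13167.5
Denominator: p * A * t = 4.7 * 23.3 * 1.4 = 153.314
P = 13167.5 / 153.314 = 85.8858

Final answer: 85.8858


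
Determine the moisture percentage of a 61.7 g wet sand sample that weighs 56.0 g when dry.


Formula: MC = (W_wet - W_dry) / W_wet * 100
Water mass = 61.7 - 56.0 = 5.7 g
MC = 5.7 / 61.7 * 100 = 9.2382%

9.2382%


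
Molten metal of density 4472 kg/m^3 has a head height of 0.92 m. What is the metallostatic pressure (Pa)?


Formula: P = rho * g * h
rho * g = 4472 * 9.81 = 43870.32 N/m^3
P = 43870.32 * 0.92 = 40360.6944 Pa


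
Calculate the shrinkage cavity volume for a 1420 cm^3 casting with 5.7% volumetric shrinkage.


Formula: V_shrink = V_casting * shrinkage_pct / 100
V_shrink = 1420 cm^3 * 5.7 / 100 = 80.9400 cm^3

80.9400 cm^3


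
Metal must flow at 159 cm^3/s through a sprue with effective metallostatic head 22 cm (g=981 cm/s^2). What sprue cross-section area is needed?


Formula: v = sqrt(2*g*h), A = Q/v
Velocity: v = sqrt(2 * 981 * 22) = sqrt(43164) = 207.7595 cm/s
Sprue area: A = Q / v = 159 / 207.7595 = 0.7653 cm^2

0.7653 cm^2


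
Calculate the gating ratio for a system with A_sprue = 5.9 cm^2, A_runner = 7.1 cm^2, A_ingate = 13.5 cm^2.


Sprue:Runner:Ingate = 1 : 7.1/5.9 : 13.5/5.9 = 1:1.20:2.29

Answer: 1:1.20:2.29


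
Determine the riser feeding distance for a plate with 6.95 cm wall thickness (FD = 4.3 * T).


Formula: FD = 4.3 * T  (riser feeding-distance rule)
FD = 4.3 * 6.95 cm = 29.8850 cm


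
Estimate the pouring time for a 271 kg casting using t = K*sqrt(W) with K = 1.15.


Formula: t = K * sqrt(W)
sqrt(W) = sqrt(271) = 16.46208
t = 1.15 * 16.46208 = 18.9314 s

18.9314 s


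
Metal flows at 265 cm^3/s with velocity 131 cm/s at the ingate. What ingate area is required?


Formula: A_ingate = Q / v  (continuity equation)
A = 265 cm^3/s / 131 cm/s = 2.0229 cm^2

Answer: 2.0229 cm^2


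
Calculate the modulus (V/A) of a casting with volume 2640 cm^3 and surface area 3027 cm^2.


Formula: Casting Modulus M = V / A
M = 2640 cm^3 / 3027 cm^2 = 0.8722 cm

Answer: 0.8722 cm


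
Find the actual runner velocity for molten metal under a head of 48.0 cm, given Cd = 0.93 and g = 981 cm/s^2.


Formula: v = Cd * sqrt(2 * g * h)  (Torricelli with discharge coefficient)
2*g*h = 2 * 981 * 48.0 = 94176.0 cm^2/s^2
sqrt(94176.0) = 306.88108 cm/s
v = 0.93 * 306.88108 = 285.3994 cm/s


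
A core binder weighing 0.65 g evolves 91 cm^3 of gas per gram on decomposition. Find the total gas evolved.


Formula: V_gas = W_binder * gas_evolution_rate
V = 0.65 g * 91 cm^3/g = 59.1500 cm^3

59.1500 cm^3


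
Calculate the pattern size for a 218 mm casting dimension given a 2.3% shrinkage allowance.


Formula: L_pattern = L_casting * (1 + shrinkage_rate/100)
Shrinkage factor = 1 + 2.3/100 = 1.023
L_pattern = 218 mm * 1.023 = 223.0140 mm

223.0140 mm


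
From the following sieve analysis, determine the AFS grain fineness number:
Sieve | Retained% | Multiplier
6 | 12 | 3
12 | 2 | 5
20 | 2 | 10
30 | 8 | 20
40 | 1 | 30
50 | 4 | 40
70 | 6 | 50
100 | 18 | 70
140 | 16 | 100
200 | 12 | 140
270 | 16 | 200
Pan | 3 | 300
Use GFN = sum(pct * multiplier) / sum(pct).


Formula: GFN = sum(pct * multiplier) / sum(pct)
sum(pct * multiplier) = 9356
sum(pct) = 100
GFN = 9356 / 100 = 93.56

Answer: 93.56


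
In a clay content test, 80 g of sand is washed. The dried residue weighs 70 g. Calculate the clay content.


Formula: Clay% = (W_total - W_washed) / W_total * 100
Clay mass = 80 - 70 = 10 g
Clay% = 10 / 80 * 100 = 12.5000%

Answer: 12.5000%


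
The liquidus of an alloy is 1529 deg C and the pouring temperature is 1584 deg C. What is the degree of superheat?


Formula: Superheat = T_pour - T_melt
Superheat = 1584 - 1529 = 55 deg C

Answer: 55 deg C


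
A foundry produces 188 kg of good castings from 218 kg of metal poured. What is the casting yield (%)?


Formula: Casting Yield = (W_good / W_total) * 100
Yield = (188 kg / 218 kg) * 100 = 86.2385%

Final answer: 86.2385%


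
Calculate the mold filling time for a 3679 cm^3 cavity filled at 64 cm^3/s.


Formula: t_fill = V_mold / Q_flow
t = 3679 cm^3 / 64 cm^3/s = 57.4844 s

57.4844 s


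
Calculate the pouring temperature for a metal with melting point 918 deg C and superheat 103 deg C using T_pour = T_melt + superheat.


Formula: T_pour = T_melt + Superheat
T_pour = 918 + 103 = 1021 deg C

Answer: 1021 deg C


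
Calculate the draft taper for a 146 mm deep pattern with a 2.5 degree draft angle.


Formula: taper = depth * tan(draft_angle)
tan(2.5 deg) = 0.0436609
taper = 146 mm * 0.0436609 = 6.3745 mm

6.3745 mm


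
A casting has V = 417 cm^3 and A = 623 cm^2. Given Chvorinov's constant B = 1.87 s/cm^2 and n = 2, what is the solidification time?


Formula: t_s = B * (V/A)^n  (Chvorinov's rule, n=2)
Modulus M = V/A = 417/623 = 0.669342 cm
M^2 = 0.669342^2 = 0.448019 cm^2
t_s = 1.87 * 0.448019 = 0.8378 s


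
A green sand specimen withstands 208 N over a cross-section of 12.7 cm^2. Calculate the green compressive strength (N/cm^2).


Formula: Compressive Strength = Force / Area
Strength = 208 N / 12.7 cm^2 = 16.3780 N/cm^2

Answer: 16.3780 N/cm^2


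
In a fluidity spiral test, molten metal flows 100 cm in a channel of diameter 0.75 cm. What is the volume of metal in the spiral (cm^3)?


Formula: V = pi * (d/2)^2 * L  (cylinder volume)
Radius = 0.75/2 = 0.375 cm
V = pi * 0.375^2 * 100 = 44.1786 cm^3

44.1786 cm^3


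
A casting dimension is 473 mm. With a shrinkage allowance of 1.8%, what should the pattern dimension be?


Formula: L_pattern = L_casting * (1 + shrinkage_rate/100)
Shrinkage factor = 1 + 1.8/100 = 1.018
L_pattern = 473 mm * 1.018 = 481.5140 mm

481.5140 mm


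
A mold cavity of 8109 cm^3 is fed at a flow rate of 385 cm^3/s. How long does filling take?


Formula: t_fill = V_mold / Q_flow
t = 8109 cm^3 / 385 cm^3/s = 21.0623 s

21.0623 s


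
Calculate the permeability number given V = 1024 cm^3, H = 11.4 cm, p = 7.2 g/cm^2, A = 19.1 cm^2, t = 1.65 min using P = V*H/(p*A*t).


Formula: Permeability Number P = (V * H) / (p * A * t)
Numerator: V * H = 1024 * 11.4 = 11673.6
Denominator: p * A * t = 7.2 * 19.1 * 1.65 = 226.908
P = 11673.6 / 226.908 = 51.4464

Final answer: 51.4464


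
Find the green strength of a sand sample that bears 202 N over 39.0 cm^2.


Formula: Compressive Strength = Force / Area
Strength = 202 N / 39.0 cm^2 = 5.1795 N/cm^2

Answer: 5.1795 N/cm^2


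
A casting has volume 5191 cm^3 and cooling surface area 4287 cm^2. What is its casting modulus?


Formula: Casting Modulus M = V / A
M = 5191 cm^3 / 4287 cm^2 = 1.2109 cm

Answer: 1.2109 cm


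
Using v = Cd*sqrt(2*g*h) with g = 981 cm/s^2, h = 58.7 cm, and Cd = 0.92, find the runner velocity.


Formula: v = Cd * sqrt(2 * g * h)  (Torricelli with discharge coefficient)
2*g*h = 2 * 981 * 58.7 = 115169.4 cm^2/s^2
sqrt(115169.4) = 339.36617 cm/s
v = 0.92 * 339.36617 = 312.2169 cm/s


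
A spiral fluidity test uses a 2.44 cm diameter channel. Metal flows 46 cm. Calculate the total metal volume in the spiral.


Formula: V = pi * (d/2)^2 * L  (cylinder volume)
Radius = 2.44/2 = 1.22 cm
V = pi * 1.22^2 * 46 = 215.0935 cm^3

215.0935 cm^3


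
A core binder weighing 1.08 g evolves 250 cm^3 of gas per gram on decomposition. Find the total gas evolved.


Formula: V_gas = W_binder * gas_evolution_rate
V = 1.08 g * 250 cm^3/g = 270.0000 cm^3

Answer: 270.0000 cm^3


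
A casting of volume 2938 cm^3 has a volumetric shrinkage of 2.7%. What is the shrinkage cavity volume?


Formula: V_shrink = V_casting * shrinkage_pct / 100
V_shrink = 2938 cm^3 * 2.7 / 100 = 79.3260 cm^3


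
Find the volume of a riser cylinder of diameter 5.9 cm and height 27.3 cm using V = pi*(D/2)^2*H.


Formula: V = pi * (D/2)^2 * H  (cylinder volume)
Radius = D/2 = 5.9/2 = 2.95 cm
V = pi * 2.95^2 * 27.3 = 746.3741 cm^3


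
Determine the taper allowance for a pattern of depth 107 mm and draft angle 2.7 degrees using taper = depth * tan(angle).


Formula: taper = depth * tan(draft_angle)
tan(2.7 deg) = 0.0471588
taper = 107 mm * 0.0471588 = 5.0460 mm


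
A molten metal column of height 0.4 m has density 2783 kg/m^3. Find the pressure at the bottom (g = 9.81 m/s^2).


Formula: P = rho * g * h
rho * g = 2783 * 9.81 = 27301.23 N/m^3
P = 27301.23 * 0.4 = 10920.4920 Pa

10920.4920 Pa


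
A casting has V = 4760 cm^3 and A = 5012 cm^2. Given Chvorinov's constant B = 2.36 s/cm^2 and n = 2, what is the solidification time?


Formula: t_s = B * (V/A)^n  (Chvorinov's rule, n=2)
Modulus M = V/A = 4760/5012 = 0.949721 cm
M^2 = 0.949721^2 = 0.901970 cm^2
t_s = 2.36 * 0.901970 = 2.1286 s

Final answer: 2.1286 s


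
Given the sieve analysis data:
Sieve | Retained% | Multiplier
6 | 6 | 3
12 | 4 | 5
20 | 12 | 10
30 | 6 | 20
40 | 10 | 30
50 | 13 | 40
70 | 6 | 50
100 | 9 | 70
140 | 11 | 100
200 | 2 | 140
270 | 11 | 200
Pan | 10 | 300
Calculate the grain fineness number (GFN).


Formula: GFN = sum(pct * multiplier) / sum(pct)
sum(pct * multiplier) = 8608
sum(pct) = 100
GFN = 8608 / 100 = 86.08

86.08


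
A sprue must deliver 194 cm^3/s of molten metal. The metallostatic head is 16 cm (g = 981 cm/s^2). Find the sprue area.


Formula: v = sqrt(2*g*h), A = Q/v
Velocity: v = sqrt(2 * 981 * 16) = sqrt(31392) = 177.1779 cm/s
Sprue area: A = Q / v = 194 / 177.1779 = 1.0949 cm^2

1.0949 cm^2


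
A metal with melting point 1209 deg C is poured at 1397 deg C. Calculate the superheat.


Formula: Superheat = T_pour - T_melt
Superheat = 1397 - 1209 = 188 deg C


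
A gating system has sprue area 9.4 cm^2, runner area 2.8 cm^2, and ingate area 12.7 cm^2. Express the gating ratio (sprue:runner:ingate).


Sprue:Runner:Ingate = 1 : 2.8/9.4 : 12.7/9.4 = 1:0.30:1.35

Final answer: 1:0.30:1.35


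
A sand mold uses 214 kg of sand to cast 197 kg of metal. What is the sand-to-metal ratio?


Formula: Sand-to-Metal Ratio = W_sand / W_metal
Ratio = 214 kg / 197 kg = 1.0863

Final answer: 1.0863


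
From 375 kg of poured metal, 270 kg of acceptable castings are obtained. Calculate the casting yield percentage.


Formula: Casting Yield = (W_good / W_total) * 100
Yield = (270 kg / 375 kg) * 100 = 72.0000%

Final answer: 72.0000%


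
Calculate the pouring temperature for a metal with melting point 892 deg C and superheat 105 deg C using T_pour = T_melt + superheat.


Formula: T_pour = T_melt + Superheat
T_pour = 892 + 105 = 997 deg C

Answer: 997 deg C


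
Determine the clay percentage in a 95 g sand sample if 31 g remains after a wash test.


Formula: Clay% = (W_total - W_washed) / W_total * 100
Clay mass = 95 - 31 = 64 g
Clay% = 64 / 95 * 100 = 67.3684%

67.3684%


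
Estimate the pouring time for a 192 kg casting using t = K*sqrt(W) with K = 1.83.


Formula: t = K * sqrt(W)
sqrt(W) = sqrt(192) = 13.85641
t = 1.83 * 13.85641 = 25.3572 s

25.3572 s


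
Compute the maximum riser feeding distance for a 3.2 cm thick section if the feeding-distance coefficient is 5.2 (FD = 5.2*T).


Formula: FD = 5.2 * T  (riser feeding-distance rule)
FD = 5.2 * 3.2 cm = 16.6400 cm

16.6400 cm


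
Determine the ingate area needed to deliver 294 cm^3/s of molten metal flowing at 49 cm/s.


Formula: A_ingate = Q / v  (continuity equation)
A = 294 cm^3/s / 49 cm/s = 6.0000 cm^2

6.0000 cm^2


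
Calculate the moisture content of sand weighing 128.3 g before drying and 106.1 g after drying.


Formula: MC = (W_wet - W_dry) / W_wet * 100
Water mass = 128.3 - 106.1 = 22.2 g
MC = 22.2 / 128.3 * 100 = 17.3032%

17.3032%


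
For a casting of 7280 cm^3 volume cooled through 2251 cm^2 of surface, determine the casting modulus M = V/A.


Formula: Casting Modulus M = V / A
M = 7280 cm^3 / 2251 cm^2 = 3.2341 cm


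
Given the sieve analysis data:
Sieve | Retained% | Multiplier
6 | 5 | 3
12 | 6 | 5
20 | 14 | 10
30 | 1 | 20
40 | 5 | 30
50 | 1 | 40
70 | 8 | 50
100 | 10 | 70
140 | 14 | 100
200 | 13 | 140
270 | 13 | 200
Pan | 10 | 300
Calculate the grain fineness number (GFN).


Formula: GFN = sum(pct * multiplier) / sum(pct)
sum(pct * multiplier) = 10315
sum(pct) = 100
GFN = 10315 / 100 = 103.15

103.15


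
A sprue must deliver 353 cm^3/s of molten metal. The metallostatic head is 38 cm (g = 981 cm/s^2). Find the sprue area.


Formula: v = sqrt(2*g*h), A = Q/v
Velocity: v = sqrt(2 * 981 * 38) = sqrt(74556) = 273.0494 cm/s
Sprue area: A = Q / v = 353 / 273.0494 = 1.2928 cm^2


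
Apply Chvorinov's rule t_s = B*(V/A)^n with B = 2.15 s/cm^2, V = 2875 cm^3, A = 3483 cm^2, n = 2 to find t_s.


Formula: t_s = B * (V/A)^n  (Chvorinov's rule, n=2)
Modulus M = V/A = 2875/3483 = 0.825438 cm
M^2 = 0.825438^2 = 0.681348 cm^2
t_s = 2.15 * 0.681348 = 1.4649 s

1.4649 s


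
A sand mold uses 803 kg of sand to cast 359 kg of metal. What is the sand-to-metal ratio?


Formula: Sand-to-Metal Ratio = W_sand / W_metal
Ratio = 803 kg / 359 kg = 2.2368


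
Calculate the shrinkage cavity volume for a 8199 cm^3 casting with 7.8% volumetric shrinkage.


Formula: V_shrink = V_casting * shrinkage_pct / 100
V_shrink = 8199 cm^3 * 7.8 / 100 = 639.5220 cm^3

Answer: 639.5220 cm^3


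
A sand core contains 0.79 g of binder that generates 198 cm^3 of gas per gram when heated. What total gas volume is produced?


Formula: V_gas = W_binder * gas_evolution_rate
V = 0.79 g * 198 cm^3/g = 156.4200 cm^3


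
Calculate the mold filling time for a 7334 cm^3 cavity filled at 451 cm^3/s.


Formula: t_fill = V_mold / Q_flow
t = 7334 cm^3 / 451 cm^3/s = 16.2616 s

Final answer: 16.2616 s


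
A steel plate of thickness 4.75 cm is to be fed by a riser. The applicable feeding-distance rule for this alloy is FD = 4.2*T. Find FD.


Formula: FD = 4.2 * T  (riser feeding-distance rule)
FD = 4.2 * 4.75 cm = 19.9500 cm

19.9500 cm


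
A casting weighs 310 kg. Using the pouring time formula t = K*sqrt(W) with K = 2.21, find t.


Formula: t = K * sqrt(W)
sqrt(W) = sqrt(310) = 17.60682
t = 2.21 * 17.60682 = 38.9111 s

38.9111 s


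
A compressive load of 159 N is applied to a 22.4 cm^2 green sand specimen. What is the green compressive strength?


Formula: Compressive Strength = Force / Area
Strength = 159 N / 22.4 cm^2 = 7.0982 N/cm^2

7.0982 N/cm^2


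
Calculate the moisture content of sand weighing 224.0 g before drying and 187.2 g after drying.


Formula: MC = (W_wet - W_dry) / W_wet * 100
Water mass = 224.0 - 187.2 = 36.8 g
MC = 36.8 / 224.0 * 100 = 16.4286%

Final answer: 16.4286%


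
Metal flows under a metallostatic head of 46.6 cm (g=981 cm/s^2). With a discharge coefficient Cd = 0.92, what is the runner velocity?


Formula: v = Cd * sqrt(2 * g * h)  (Torricelli with discharge coefficient)
2*g*h = 2 * 981 * 46.6 = 91429.2 cm^2/s^2
sqrt(91429.2) = 302.37262 cm/s
v = 0.92 * 302.37262 = 278.1828 cm/s

Final answer: 278.1828 cm/s


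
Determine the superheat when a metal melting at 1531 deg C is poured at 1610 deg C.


Formula: Superheat = T_pour - T_melt
Superheat = 1610 - 1531 = 79 deg C

Final answer: 79 deg C


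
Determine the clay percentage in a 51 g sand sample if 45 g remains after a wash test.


Formula: Clay% = (W_total - W_washed) / W_total * 100
Clay mass = 51 - 45 = 6 g
Clay% = 6 / 51 * 100 = 11.7647%

11.7647%


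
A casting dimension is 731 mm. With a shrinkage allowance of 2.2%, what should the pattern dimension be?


Formula: L_pattern = L_casting * (1 + shrinkage_rate/100)
Shrinkage factor = 1 + 2.2/100 = 1.022
L_pattern = 731 mm * 1.022 = 747.0820 mm

Answer: 747.0820 mm


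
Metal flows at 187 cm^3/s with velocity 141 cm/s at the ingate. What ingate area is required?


Formula: A_ingate = Q / v  (continuity equation)
A = 187 cm^3/s / 141 cm/s = 1.3262 cm^2

Answer: 1.3262 cm^2


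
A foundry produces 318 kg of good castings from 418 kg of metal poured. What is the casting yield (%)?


Formula: Casting Yield = (W_good / W_total) * 100
Yield = (318 kg / 418 kg) * 100 = 76.0766%

76.0766%


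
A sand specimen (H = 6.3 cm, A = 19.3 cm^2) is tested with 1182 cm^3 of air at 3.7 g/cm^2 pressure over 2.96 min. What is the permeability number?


Formula: Permeability Number P = (V * H) / (p * A * t)
Numerator: V * H = 1182 * 6.3 = 7446.6
Denominator: p * A * t = 3.7 * 19.3 * 2.96 = 211.3736
P = 7446.6 / 211.3736 = 35.2296

35.2296


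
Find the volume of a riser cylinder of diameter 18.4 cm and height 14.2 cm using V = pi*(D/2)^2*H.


Formula: V = pi * (D/2)^2 * H  (cylinder volume)
Radius = D/2 = 18.4/2 = 9.2 cm
V = pi * 9.2^2 * 14.2 = 3775.8425 cm^3


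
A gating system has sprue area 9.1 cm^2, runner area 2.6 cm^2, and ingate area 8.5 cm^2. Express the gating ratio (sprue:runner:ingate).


Sprue:Runner:Ingate = 1 : 2.6/9.1 : 8.5/9.1 = 1:0.29:0.93

1:0.29:0.93


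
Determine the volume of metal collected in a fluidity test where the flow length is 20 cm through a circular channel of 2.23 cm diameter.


Formula: V = pi * (d/2)^2 * L  (cylinder volume)
Radius = 2.23/2 = 1.115 cm
V = pi * 1.115^2 * 20 = 78.1141 cm^3

Answer: 78.1141 cm^3


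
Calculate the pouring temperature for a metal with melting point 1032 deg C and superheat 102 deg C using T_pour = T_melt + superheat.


Formula: T_pour = T_melt + Superheat
T_pour = 1032 + 102 = 1134 deg C

1134 deg C


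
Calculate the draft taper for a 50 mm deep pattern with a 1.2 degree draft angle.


Formula: taper = depth * tan(draft_angle)
tan(1.2 deg) = 0.0209470
taper = 50 mm * 0.0209470 = 1.0474 mm


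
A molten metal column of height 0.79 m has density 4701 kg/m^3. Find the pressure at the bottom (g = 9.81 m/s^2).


Formula: P = rho * g * h
rho * g = 4701 * 9.81 = 46116.81 N/m^3
P = 46116.81 * 0.79 = 36432.2799 Pa

Final answer: 36432.2799 Pa


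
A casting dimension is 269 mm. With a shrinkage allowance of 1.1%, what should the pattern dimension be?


Formula: L_pattern = L_casting * (1 + shrinkage_rate/100)
Shrinkage factor = 1 + 1.1/100 = 1.011
L_pattern = 269 mm * 1.011 = 271.9590 mm


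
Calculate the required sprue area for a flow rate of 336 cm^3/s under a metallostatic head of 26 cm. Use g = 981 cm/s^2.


Formula: v = sqrt(2*g*h), A = Q/v
Velocity: v = sqrt(2 * 981 * 26) = sqrt(51012) = 225.8584 cm/s
Sprue area: A = Q / v = 336 / 225.8584 = 1.4877 cm^2

Final answer: 1.4877 cm^2


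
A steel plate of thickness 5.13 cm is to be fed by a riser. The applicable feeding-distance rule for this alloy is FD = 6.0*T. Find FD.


Formula: FD = 6.0 * T  (riser feeding-distance rule)
FD = 6.0 * 5.13 cm = 30.7800 cm

Final answer: 30.7800 cm


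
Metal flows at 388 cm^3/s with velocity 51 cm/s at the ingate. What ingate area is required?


Formula: A_ingate = Q / v  (continuity equation)
A = 388 cm^3/s / 51 cm/s = 7.6078 cm^2

7.6078 cm^2


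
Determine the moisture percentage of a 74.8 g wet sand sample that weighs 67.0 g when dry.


Formula: MC = (W_wet - W_dry) / W_wet * 100
Water mass = 74.8 - 67.0 = 7.8 g
MC = 7.8 / 74.8 * 100 = 10.4278%

Answer: 10.4278%


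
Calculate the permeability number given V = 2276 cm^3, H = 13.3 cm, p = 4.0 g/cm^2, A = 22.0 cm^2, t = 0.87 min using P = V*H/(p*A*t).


Formula: Permeability Number P = (V * H) / (p * A * t)
Numerator: V * H = 2276 * 13.3 = 30270.8
Denominator: p * A * t = 4.0 * 22.0 * 0.87 = 76.56
P = 30270.8 / 76.56 = 395.3866

Answer: 395.3866


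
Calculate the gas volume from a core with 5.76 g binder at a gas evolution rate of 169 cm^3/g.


Formula: V_gas = W_binder * gas_evolution_rate
V = 5.76 g * 169 cm^3/g = 973.4400 cm^3

Final answer: 973.4400 cm^3


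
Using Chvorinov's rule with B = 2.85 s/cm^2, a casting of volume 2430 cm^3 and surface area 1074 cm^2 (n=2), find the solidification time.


Formula: t_s = B * (V/A)^n  (Chvorinov's rule, n=2)
Modulus M = V/A = 2430/1074 = 2.262570 cm
M^2 = 2.262570^2 = 5.119223 cm^2
t_s = 2.85 * 5.119223 = 14.5898 s

Answer: 14.5898 s


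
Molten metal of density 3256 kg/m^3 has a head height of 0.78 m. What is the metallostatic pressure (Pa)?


Formula: P = rho * g * h
rho * g = 3256 * 9.81 = 31941.36 N/m^3
P = 31941.36 * 0.78 = 24914.2608 Pa

Answer: 24914.2608 Pa


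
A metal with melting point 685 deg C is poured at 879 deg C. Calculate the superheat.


Formula: Superheat = T_pour - T_melt
Superheat = 879 - 685 = 194 deg C

194 deg C


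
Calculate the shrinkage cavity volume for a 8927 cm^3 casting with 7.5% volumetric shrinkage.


Formula: V_shrink = V_casting * shrinkage_pct / 100
V_shrink = 8927 cm^3 * 7.5 / 100 = 669.5250 cm^3

Answer: 669.5250 cm^3
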